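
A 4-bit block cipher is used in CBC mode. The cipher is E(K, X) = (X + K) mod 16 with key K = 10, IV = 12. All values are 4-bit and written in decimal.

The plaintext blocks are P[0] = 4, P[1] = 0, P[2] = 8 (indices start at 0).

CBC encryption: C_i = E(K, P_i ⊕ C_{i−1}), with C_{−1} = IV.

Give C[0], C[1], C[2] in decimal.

C[0]: P[0] ⊕ 12 = 8; E(K, 8) = 2.
C[1]: P[1] ⊕ 2 = 2; E(K, 2) = 12.
C[2]: P[2] ⊕ 12 = 4; E(K, 4) = 14.

C[0] = 2, C[1] = 12, C[2] = 14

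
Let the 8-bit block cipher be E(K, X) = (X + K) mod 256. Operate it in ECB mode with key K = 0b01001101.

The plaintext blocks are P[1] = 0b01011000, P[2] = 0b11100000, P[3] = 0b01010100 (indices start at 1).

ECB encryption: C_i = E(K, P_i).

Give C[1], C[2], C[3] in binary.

C[1] = 0b10100101, C[2] = 0b00101101, C[3] = 0b10100001

C[1]: E(K, 0b01011000) = 0b10100101.
C[2]: E(K, 0b11100000) = 0b00101101.
C[3]: E(K, 0b01010100) = 0b10100001.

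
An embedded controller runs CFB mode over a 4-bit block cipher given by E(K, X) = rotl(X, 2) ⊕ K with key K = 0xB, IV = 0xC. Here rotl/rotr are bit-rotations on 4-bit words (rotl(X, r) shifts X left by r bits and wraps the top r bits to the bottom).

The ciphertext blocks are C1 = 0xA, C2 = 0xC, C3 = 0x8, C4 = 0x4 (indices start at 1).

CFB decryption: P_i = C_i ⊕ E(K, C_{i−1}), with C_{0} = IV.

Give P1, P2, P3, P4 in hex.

P1 = 0x2, P2 = 0xD, P3 = 0x0, P4 = 0xD

P1: E(K, 0xC) = 0x8; 0xA ⊕ 0x8 = 0x2.
P2: E(K, 0xA) = 0x1; 0xC ⊕ 0x1 = 0xD.
P3: E(K, 0xC) = 0x8; 0x8 ⊕ 0x8 = 0x0.
P4: E(K, 0x8) = 0x9; 0x4 ⊕ 0x9 = 0xD.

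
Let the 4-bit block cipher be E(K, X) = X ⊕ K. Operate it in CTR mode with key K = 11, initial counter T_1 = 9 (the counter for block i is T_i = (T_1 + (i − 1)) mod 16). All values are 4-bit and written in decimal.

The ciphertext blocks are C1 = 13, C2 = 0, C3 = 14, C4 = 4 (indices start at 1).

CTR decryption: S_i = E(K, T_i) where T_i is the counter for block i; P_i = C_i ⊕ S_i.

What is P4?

P4: T = 12, S = E(K, T) = 7; 4 ⊕ 7 = 3.

P4 = 3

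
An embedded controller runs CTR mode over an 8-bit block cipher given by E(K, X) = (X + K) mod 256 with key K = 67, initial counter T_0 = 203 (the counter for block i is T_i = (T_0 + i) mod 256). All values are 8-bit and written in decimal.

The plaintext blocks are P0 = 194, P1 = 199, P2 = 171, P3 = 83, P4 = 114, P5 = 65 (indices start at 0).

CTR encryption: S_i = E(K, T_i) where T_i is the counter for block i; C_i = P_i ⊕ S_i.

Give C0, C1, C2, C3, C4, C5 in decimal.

C0 = 204, C1 = 200, C2 = 187, C3 = 66, C4 = 96, C5 = 82

C0: T = 203, S = E(K, T) = 14; 194 ⊕ 14 = 204.
C1: T = 204, S = E(K, T) = 15; 199 ⊕ 15 = 200.
C2: T = 205, S = E(K, T) = 16; 171 ⊕ 16 = 187.
C3: T = 206, S = E(K, T) = 17; 83 ⊕ 17 = 66.
C4: T = 207, S = E(K, T) = 18; 114 ⊕ 18 = 96.
C5: T = 208, S = E(K, T) = 19; 65 ⊕ 19 = 82.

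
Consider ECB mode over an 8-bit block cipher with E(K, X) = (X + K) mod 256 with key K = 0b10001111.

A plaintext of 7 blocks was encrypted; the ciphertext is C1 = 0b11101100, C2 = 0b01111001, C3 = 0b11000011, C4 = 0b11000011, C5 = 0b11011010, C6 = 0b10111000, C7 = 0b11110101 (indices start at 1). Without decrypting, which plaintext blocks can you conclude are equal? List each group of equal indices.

P3 = P4

ECB encrypts each block independently with the same key, so equal ciphertext blocks imply equal plaintext blocks.
C3 = C4 = 0b11000011, so P3 = P4.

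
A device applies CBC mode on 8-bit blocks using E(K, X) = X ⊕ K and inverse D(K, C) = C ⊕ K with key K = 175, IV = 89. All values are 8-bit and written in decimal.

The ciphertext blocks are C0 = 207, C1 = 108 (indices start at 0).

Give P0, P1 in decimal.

CBC decryption: P_i = D(K, C_i) ⊕ C_{i−1}, with C_{−1} = IV.
P0: D(K, 207) = 96; 96 ⊕ 89 = 57.
P1: D(K, 108) = 195; 195 ⊕ 207 = 12.

P0 = 57, P1 = 12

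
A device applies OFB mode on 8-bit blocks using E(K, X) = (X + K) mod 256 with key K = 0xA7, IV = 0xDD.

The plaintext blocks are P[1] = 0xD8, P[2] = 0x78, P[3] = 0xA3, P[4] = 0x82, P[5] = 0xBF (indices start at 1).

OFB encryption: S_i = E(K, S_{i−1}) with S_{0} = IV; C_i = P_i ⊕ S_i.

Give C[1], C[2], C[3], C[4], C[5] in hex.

C[1] = 0x5C, C[2] = 0x53, C[3] = 0x71, C[4] = 0xFB, C[5] = 0x9F

C[1]: S = E(K, 0xDD) = 0x84; 0xD8 ⊕ 0x84 = 0x5C.
C[2]: S = E(K, 0x84) = 0x2B; 0x78 ⊕ 0x2B = 0x53.
C[3]: S = E(K, 0x2B) = 0xD2; 0xA3 ⊕ 0xD2 = 0x71.
C[4]: S = E(K, 0xD2) = 0x79; 0x82 ⊕ 0x79 = 0xFB.
C[5]: S = E(K, 0x79) = 0x20; 0xBF ⊕ 0x20 = 0x9F.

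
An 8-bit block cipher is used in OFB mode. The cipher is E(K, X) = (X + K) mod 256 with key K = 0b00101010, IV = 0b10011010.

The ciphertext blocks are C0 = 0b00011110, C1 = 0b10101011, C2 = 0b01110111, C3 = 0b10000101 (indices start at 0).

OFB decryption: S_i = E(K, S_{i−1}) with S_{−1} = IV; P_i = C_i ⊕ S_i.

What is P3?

P3 = 0b11000111

P0: S = E(K, 0b10011010) = 0b11000100; 0b00011110 ⊕ 0b11000100 = 0b11011010.
P1: S = E(K, 0b11000100) = 0b11101110; 0b10101011 ⊕ 0b11101110 = 0b01000101.
P2: S = E(K, 0b11101110) = 0b00011000; 0b01110111 ⊕ 0b00011000 = 0b01101111.
P3: S = E(K, 0b00011000) = 0b01000010; 0b10000101 ⊕ 0b01000010 = 0b11000111.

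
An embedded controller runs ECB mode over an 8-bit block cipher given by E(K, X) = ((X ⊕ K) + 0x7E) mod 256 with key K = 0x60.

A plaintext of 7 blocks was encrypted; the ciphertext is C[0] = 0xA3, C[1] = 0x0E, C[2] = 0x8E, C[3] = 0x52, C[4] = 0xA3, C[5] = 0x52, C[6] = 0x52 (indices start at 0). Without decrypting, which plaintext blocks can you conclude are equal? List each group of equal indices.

P[0] = P[4]; P[3] = P[5] = P[6]

ECB encrypts each block independently with the same key, so equal ciphertext blocks imply equal plaintext blocks.
C[0] = C[4] = 0xA3, so P[0] = P[4].
C[3] = C[5] = C[6] = 0x52, so P[3] = P[5] = P[6].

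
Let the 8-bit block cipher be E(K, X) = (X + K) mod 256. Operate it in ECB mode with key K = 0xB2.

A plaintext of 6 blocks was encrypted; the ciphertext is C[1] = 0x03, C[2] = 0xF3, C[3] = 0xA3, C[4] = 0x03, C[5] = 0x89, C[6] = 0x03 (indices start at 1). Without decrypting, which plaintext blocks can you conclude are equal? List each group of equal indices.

P[1] = P[4] = P[6]

ECB encrypts each block independently with the same key, so equal ciphertext blocks imply equal plaintext blocks.
C[1] = C[4] = C[6] = 0x03, so P[1] = P[4] = P[6].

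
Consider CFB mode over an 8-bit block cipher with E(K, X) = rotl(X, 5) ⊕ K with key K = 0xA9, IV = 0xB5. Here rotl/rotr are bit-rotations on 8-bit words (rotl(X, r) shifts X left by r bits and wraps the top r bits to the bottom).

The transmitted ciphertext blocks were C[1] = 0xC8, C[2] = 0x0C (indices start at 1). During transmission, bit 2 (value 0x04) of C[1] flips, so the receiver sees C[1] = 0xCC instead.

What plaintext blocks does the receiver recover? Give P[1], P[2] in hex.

CFB decryption: P_i = C_i ⊕ E(K, C_{i−1}), with C_{0} = IV.
Only C[1] changed, to 0xCC. In CFB, a change in C_i flips the same bit in P_i and garbles P_{i+1}. Decrypting the received ciphertext:
P[1]: E(K, 0xB5) = 0x1F; 0xCC ⊕ 0x1F = 0xD3.
P[2]: E(K, 0xCC) = 0x30; 0x0C ⊕ 0x30 = 0x3C.
Blocks that differ from the original plaintext: P[1], P[2].

P[1] = 0xD3, P[2] = 0x3C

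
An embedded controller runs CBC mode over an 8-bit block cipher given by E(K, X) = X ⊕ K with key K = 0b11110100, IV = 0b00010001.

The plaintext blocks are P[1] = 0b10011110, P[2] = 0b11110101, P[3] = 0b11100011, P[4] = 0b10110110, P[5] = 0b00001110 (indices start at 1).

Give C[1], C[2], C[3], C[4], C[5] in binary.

CBC encryption: C_i = E(K, P_i ⊕ C_{i−1}), with C_{0} = IV.
C[1]: P[1] ⊕ 0b00010001 = 0b10001111; E(K, 0b10001111) = 0b01111011.
C[2]: P[2] ⊕ 0b01111011 = 0b10001110; E(K, 0b10001110) = 0b01111010.
C[3]: P[3] ⊕ 0b01111010 = 0b10011001; E(K, 0b10011001) = 0b01101101.
C[4]: P[4] ⊕ 0b01101101 = 0b11011011; E(K, 0b11011011) = 0b00101111.
C[5]: P[5] ⊕ 0b00101111 = 0b00100001; E(K, 0b00100001) = 0b11010101.

C[1] = 0b01111011, C[2] = 0b01111010, C[3] = 0b01101101, C[4] = 0b00101111, C[5] = 0b11010101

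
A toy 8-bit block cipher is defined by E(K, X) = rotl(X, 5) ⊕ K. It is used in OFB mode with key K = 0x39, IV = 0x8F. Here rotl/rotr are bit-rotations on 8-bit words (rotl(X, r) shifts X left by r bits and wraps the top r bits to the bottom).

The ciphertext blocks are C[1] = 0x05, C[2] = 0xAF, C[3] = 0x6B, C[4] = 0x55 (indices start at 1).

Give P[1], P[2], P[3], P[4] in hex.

OFB decryption: S_i = E(K, S_{i−1}) with S_{0} = IV; P_i = C_i ⊕ S_i.
P[1]: S = E(K, 0x8F) = 0xC8; 0x05 ⊕ 0xC8 = 0xCD.
P[2]: S = E(K, 0xC8) = 0x20; 0xAF ⊕ 0x20 = 0x8F.
P[3]: S = E(K, 0x20) = 0x3D; 0x6B ⊕ 0x3D = 0x56.
P[4]: S = E(K, 0x3D) = 0x9E; 0x55 ⊕ 0x9E = 0xCB.

P[1] = 0xCD, P[2] = 0x8F, P[3] = 0x56, P[4] = 0xCB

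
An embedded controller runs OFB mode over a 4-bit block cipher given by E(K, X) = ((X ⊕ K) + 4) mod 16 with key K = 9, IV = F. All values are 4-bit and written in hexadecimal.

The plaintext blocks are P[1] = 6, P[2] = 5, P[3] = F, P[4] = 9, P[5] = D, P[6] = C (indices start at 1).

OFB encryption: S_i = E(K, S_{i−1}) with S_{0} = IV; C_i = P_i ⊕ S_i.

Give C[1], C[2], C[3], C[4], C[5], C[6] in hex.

C[1]: S = E(K, F) = A; 6 ⊕ A = C.
C[2]: S = E(K, A) = 7; 5 ⊕ 7 = 2.
C[3]: S = E(K, 7) = 2; F ⊕ 2 = D.
C[4]: S = E(K, 2) = F; 9 ⊕ F = 6.
C[5]: S = E(K, F) = A; D ⊕ A = 7.
C[6]: S = E(K, A) = 7; C ⊕ 7 = B.

C[1] = C, C[2] = 2, C[3] = D, C[4] = 6, C[5] = 7, C[6] = B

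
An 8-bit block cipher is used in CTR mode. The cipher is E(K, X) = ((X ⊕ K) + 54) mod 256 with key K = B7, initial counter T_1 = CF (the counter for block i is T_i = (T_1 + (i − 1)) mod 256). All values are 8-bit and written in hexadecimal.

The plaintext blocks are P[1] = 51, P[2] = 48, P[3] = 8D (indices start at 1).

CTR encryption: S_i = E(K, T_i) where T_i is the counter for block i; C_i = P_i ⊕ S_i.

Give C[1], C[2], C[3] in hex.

C[1]: T = CF, S = E(K, T) = CC; 51 ⊕ CC = 9D.
C[2]: T = D0, S = E(K, T) = BB; 48 ⊕ BB = F3.
C[3]: T = D1, S = E(K, T) = BA; 8D ⊕ BA = 37.

C[1] = 9D, C[2] = F3, C[3] = 37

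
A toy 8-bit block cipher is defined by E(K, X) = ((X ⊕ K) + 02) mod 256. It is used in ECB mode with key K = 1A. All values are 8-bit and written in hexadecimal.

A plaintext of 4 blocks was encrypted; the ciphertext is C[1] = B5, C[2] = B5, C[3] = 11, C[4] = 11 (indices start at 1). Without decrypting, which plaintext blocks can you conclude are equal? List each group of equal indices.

P[1] = P[2]; P[3] = P[4]

ECB encrypts each block independently with the same key, so equal ciphertext blocks imply equal plaintext blocks.
C[1] = C[2] = B5, so P[1] = P[2].
C[3] = C[4] = 11, so P[3] = P[4].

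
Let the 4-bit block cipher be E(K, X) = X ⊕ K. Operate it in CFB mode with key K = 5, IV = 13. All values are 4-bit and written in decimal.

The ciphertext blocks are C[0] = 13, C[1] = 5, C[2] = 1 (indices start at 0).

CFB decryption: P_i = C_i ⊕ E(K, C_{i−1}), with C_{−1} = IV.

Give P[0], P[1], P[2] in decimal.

P[0]: E(K, 13) = 8; 13 ⊕ 8 = 5.
P[1]: E(K, 13) = 8; 5 ⊕ 8 = 13.
P[2]: E(K, 5) = 0; 1 ⊕ 0 = 1.

P[0] = 5, P[1] = 13, P[2] = 1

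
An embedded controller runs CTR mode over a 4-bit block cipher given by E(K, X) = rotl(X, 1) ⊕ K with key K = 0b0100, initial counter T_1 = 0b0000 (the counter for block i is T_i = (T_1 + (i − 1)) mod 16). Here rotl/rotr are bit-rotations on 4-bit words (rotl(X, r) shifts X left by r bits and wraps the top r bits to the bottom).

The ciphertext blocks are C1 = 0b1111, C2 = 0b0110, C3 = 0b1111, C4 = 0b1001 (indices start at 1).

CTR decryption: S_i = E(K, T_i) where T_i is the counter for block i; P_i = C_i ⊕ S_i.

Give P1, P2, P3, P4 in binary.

P1 = 0b1011, P2 = 0b0000, P3 = 0b1111, P4 = 0b1011

P1: T = 0b0000, S = E(K, T) = 0b0100; 0b1111 ⊕ 0b0100 = 0b1011.
P2: T = 0b0001, S = E(K, T) = 0b0110; 0b0110 ⊕ 0b0110 = 0b0000.
P3: T = 0b0010, S = E(K, T) = 0b0000; 0b1111 ⊕ 0b0000 = 0b1111.
P4: T = 0b0011, S = E(K, T) = 0b0010; 0b1001 ⊕ 0b0010 = 0b1011.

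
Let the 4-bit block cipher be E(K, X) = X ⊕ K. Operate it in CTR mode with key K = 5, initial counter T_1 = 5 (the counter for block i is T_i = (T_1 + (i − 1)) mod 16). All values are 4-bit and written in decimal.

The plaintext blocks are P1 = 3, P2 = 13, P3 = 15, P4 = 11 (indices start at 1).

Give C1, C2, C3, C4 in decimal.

CTR encryption: S_i = E(K, T_i) where T_i is the counter for block i; C_i = P_i ⊕ S_i.
C1: T = 5, S = E(K, T) = 0; 3 ⊕ 0 = 3.
C2: T = 6, S = E(K, T) = 3; 13 ⊕ 3 = 14.
C3: T = 7, S = E(K, T) = 2; 15 ⊕ 2 = 13.
C4: T = 8, S = E(K, T) = 13; 11 ⊕ 13 = 6.

C1 = 3, C2 = 14, C3 = 13, C4 = 6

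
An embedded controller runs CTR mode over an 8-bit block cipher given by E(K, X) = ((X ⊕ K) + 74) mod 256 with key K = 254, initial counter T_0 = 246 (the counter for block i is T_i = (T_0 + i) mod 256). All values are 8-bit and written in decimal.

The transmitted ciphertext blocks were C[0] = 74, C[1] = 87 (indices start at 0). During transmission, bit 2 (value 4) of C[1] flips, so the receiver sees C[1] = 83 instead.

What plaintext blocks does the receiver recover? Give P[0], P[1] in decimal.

CTR decryption: S_i = E(K, T_i) where T_i is the counter for block i; P_i = C_i ⊕ S_i.
Only C[1] changed, to 83. In CTR, a change in C_i flips the same bit in P_i only; the keystream is unaffected. Decrypting the received ciphertext:
P[0]: T = 246, S = E(K, T) = 82; 74 ⊕ 82 = 24.
P[1]: T = 247, S = E(K, T) = 83; 83 ⊕ 83 = 0.
Blocks that differ from the original plaintext: P[1].

P[0] = 24, P[1] = 0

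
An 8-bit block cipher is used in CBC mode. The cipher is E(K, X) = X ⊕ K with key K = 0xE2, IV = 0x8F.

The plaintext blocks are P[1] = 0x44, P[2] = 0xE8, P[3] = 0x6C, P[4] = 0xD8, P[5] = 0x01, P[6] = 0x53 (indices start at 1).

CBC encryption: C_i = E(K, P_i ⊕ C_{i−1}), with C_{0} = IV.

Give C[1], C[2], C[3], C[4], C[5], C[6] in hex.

C[1] = 0x29, C[2] = 0x23, C[3] = 0xAD, C[4] = 0x97, C[5] = 0x74, C[6] = 0xC5

C[1]: P[1] ⊕ 0x8F = 0xCB; E(K, 0xCB) = 0x29.
C[2]: P[2] ⊕ 0x29 = 0xC1; E(K, 0xC1) = 0x23.
C[3]: P[3] ⊕ 0x23 = 0x4F; E(K, 0x4F) = 0xAD.
C[4]: P[4] ⊕ 0xAD = 0x75; E(K, 0x75) = 0x97.
C[5]: P[5] ⊕ 0x97 = 0x96; E(K, 0x96) = 0x74.
C[6]: P[6] ⊕ 0x74 = 0x27; E(K, 0x27) = 0xC5.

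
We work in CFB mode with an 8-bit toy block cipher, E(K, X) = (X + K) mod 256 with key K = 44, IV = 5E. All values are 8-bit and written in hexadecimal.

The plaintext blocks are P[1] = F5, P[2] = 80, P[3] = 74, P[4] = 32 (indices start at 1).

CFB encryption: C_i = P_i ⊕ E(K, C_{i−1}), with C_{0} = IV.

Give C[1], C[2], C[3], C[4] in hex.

C[1]: E(K, 5E) = A2; F5 ⊕ A2 = 57.
C[2]: E(K, 57) = 9B; 80 ⊕ 9B = 1B.
C[3]: E(K, 1B) = 5F; 74 ⊕ 5F = 2B.
C[4]: E(K, 2B) = 6F; 32 ⊕ 6F = 5D.

C[1] = 57, C[2] = 1B, C[3] = 2B, C[4] = 5D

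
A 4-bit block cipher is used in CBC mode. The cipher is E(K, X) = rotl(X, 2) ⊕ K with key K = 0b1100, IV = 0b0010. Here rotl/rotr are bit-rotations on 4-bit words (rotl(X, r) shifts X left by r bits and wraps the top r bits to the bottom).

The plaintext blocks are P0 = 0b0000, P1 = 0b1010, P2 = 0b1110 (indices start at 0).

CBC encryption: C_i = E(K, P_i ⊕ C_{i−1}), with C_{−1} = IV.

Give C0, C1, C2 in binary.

C0 = 0b0100, C1 = 0b0111, C2 = 0b1010

C0: P0 ⊕ 0b0010 = 0b0010; E(K, 0b0010) = 0b0100.
C1: P1 ⊕ 0b0100 = 0b1110; E(K, 0b1110) = 0b0111.
C2: P2 ⊕ 0b0111 = 0b1001; E(K, 0b1001) = 0b1010.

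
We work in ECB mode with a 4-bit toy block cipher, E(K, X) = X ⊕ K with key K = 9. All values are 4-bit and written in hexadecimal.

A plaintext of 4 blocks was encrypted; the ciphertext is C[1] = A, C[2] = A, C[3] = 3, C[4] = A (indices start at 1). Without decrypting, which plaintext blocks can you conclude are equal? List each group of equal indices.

P[1] = P[2] = P[4]

ECB encrypts each block independently with the same key, so equal ciphertext blocks imply equal plaintext blocks.
C[1] = C[2] = C[4] = A, so P[1] = P[2] = P[4].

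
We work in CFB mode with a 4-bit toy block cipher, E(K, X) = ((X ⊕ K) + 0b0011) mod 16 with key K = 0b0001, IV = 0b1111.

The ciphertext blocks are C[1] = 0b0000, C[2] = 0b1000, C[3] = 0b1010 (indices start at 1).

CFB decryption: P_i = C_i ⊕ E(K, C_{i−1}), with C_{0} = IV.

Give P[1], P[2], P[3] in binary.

P[1]: E(K, 0b1111) = 0b0001; 0b0000 ⊕ 0b0001 = 0b0001.
P[2]: E(K, 0b0000) = 0b0100; 0b1000 ⊕ 0b0100 = 0b1100.
P[3]: E(K, 0b1000) = 0b1100; 0b1010 ⊕ 0b1100 = 0b0110.

P[1] = 0b0001, P[2] = 0b1100, P[3] = 0b0110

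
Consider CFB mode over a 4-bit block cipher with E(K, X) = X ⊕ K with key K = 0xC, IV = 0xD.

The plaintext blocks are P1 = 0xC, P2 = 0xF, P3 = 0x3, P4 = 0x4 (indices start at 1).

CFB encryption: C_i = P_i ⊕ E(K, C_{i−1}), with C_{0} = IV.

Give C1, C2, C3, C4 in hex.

C1: E(K, 0xD) = 0x1; 0xC ⊕ 0x1 = 0xD.
C2: E(K, 0xD) = 0x1; 0xF ⊕ 0x1 = 0xE.
C3: E(K, 0xE) = 0x2; 0x3 ⊕ 0x2 = 0x1.
C4: E(K, 0x1) = 0xD; 0x4 ⊕ 0xD = 0x9.

C1 = 0xD, C2 = 0xE, C3 = 0x1, C4 = 0x9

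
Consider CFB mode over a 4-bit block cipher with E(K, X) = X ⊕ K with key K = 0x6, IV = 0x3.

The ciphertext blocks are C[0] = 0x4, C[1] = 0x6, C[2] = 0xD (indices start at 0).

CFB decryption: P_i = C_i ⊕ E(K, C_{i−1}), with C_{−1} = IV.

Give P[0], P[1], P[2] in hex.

P[0]: E(K, 0x3) = 0x5; 0x4 ⊕ 0x5 = 0x1.
P[1]: E(K, 0x4) = 0x2; 0x6 ⊕ 0x2 = 0x4.
P[2]: E(K, 0x6) = 0x0; 0xD ⊕ 0x0 = 0xD.

P[0] = 0x1, P[1] = 0x4, P[2] = 0xD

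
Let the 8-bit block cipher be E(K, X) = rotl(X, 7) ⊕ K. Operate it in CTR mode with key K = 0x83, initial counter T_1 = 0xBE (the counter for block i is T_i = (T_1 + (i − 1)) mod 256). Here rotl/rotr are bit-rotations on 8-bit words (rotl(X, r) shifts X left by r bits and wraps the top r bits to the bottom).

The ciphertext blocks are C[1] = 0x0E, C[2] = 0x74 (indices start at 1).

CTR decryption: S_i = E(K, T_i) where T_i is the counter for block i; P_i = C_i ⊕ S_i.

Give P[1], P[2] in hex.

P[1] = 0xD2, P[2] = 0x28

P[1]: T = 0xBE, S = E(K, T) = 0xDC; 0x0E ⊕ 0xDC = 0xD2.
P[2]: T = 0xBF, S = E(K, T) = 0x5C; 0x74 ⊕ 0x5C = 0x28.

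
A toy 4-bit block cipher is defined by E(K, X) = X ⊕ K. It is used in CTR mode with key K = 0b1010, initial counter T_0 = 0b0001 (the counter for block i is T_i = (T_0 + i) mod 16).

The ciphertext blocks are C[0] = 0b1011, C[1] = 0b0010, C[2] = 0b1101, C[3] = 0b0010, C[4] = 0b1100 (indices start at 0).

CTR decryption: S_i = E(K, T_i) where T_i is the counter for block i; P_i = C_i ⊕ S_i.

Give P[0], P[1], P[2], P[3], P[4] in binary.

P[0] = 0b0000, P[1] = 0b1010, P[2] = 0b0100, P[3] = 0b1100, P[4] = 0b0011

P[0]: T = 0b0001, S = E(K, T) = 0b1011; 0b1011 ⊕ 0b1011 = 0b0000.
P[1]: T = 0b0010, S = E(K, T) = 0b1000; 0b0010 ⊕ 0b1000 = 0b1010.
P[2]: T = 0b0011, S = E(K, T) = 0b1001; 0b1101 ⊕ 0b1001 = 0b0100.
P[3]: T = 0b0100, S = E(K, T) = 0b1110; 0b0010 ⊕ 0b1110 = 0b1100.
P[4]: T = 0b0101, S = E(K, T) = 0b1111; 0b1100 ⊕ 0b1111 = 0b0011.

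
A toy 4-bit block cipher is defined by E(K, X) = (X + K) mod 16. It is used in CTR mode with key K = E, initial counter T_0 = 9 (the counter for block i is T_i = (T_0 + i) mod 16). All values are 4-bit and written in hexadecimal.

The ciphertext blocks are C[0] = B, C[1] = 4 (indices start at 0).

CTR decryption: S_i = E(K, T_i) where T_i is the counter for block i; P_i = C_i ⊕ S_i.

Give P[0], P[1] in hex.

P[0] = C, P[1] = C

P[0]: T = 9, S = E(K, T) = 7; B ⊕ 7 = C.
P[1]: T = A, S = E(K, T) = 8; 4 ⊕ 8 = C.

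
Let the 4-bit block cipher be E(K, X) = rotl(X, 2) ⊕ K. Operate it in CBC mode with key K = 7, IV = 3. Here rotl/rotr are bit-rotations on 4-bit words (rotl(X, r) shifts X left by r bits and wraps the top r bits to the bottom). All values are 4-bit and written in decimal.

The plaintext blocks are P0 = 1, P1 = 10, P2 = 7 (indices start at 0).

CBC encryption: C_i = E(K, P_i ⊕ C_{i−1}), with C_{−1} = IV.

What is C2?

C2 = 2

C0: P0 ⊕ 3 = 2; E(K, 2) = 15.
C1: P1 ⊕ 15 = 5; E(K, 5) = 2.
C2: P2 ⊕ 2 = 5; E(K, 5) = 2.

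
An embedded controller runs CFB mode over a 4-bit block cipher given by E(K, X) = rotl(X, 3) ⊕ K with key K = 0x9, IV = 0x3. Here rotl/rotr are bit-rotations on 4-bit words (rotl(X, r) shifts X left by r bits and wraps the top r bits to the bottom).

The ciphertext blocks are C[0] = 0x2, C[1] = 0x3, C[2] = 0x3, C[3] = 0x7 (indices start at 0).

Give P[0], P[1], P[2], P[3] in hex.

CFB decryption: P_i = C_i ⊕ E(K, C_{i−1}), with C_{−1} = IV.
P[0]: E(K, 0x3) = 0x0; 0x2 ⊕ 0x0 = 0x2.
P[1]: E(K, 0x2) = 0x8; 0x3 ⊕ 0x8 = 0xB.
P[2]: E(K, 0x3) = 0x0; 0x3 ⊕ 0x0 = 0x3.
P[3]: E(K, 0x3) = 0x0; 0x7 ⊕ 0x0 = 0x7.

P[0] = 0x2, P[1] = 0xB, P[2] = 0x3, P[3] = 0x7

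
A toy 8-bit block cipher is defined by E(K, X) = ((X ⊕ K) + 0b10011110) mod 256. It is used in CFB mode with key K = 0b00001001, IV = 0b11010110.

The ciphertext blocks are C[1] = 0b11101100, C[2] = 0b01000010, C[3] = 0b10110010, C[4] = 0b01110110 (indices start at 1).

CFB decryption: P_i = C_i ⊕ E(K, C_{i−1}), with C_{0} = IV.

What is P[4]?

P[4] = 0b00101111

P[4]: E(K, 0b10110010) = 0b01011001; 0b01110110 ⊕ 0b01011001 = 0b00101111.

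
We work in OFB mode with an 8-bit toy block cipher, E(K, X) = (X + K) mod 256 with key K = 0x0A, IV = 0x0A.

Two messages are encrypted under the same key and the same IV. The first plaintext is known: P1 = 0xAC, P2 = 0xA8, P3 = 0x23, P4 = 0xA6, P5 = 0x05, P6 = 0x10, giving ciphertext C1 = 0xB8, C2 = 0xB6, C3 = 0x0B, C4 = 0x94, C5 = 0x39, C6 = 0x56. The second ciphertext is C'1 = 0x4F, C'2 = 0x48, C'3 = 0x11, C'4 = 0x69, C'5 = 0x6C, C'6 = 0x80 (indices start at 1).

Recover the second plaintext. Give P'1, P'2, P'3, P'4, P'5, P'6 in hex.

In OFB with a reused IV, both messages share the same keystream S_i, so C_i ⊕ C'_i = P_i ⊕ P'_i and thus P'_i = P_i ⊕ C_i ⊕ C'_i.
P'1: 0xAC ⊕ 0xB8 ⊕ 0x4F = 0x5B.
P'2: 0xA8 ⊕ 0xB6 ⊕ 0x48 = 0x56.
P'3: 0x23 ⊕ 0x0B ⊕ 0x11 = 0x39.
P'4: 0xA6 ⊕ 0x94 ⊕ 0x69 = 0x5B.
P'5: 0x05 ⊕ 0x39 ⊕ 0x6C = 0x50.
P'6: 0x10 ⊕ 0x56 ⊕ 0x80 = 0xC6.

P'1 = 0x5B, P'2 = 0x56, P'3 = 0x39, P'4 = 0x5B, P'5 = 0x50, P'6 = 0xC6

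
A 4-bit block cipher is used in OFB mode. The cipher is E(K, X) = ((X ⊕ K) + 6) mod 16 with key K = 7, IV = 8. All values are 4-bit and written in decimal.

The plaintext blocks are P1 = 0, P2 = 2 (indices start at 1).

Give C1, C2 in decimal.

OFB encryption: S_i = E(K, S_{i−1}) with S_{0} = IV; C_i = P_i ⊕ S_i.
C1: S = E(K, 8) = 5; 0 ⊕ 5 = 5.
C2: S = E(K, 5) = 8; 2 ⊕ 8 = 10.

C1 = 5, C2 = 10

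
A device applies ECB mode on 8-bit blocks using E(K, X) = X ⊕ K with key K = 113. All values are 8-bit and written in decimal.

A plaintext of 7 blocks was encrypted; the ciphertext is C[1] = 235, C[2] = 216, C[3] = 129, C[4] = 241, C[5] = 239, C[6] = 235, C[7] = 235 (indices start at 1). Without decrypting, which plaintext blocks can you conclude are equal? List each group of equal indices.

ECB encrypts each block independently with the same key, so equal ciphertext blocks imply equal plaintext blocks.
C[1] = C[6] = C[7] = 235, so P[1] = P[6] = P[7].

P[1] = P[6] = P[7]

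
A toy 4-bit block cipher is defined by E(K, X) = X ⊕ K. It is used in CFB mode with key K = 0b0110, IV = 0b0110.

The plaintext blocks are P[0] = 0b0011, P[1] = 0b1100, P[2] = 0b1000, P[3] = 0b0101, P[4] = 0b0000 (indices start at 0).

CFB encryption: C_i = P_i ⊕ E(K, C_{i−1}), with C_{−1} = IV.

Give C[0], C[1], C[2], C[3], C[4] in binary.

C[0] = 0b0011, C[1] = 0b1001, C[2] = 0b0111, C[3] = 0b0100, C[4] = 0b0010

C[0]: E(K, 0b0110) = 0b0000; 0b0011 ⊕ 0b0000 = 0b0011.
C[1]: E(K, 0b0011) = 0b0101; 0b1100 ⊕ 0b0101 = 0b1001.
C[2]: E(K, 0b1001) = 0b1111; 0b1000 ⊕ 0b1111 = 0b0111.
C[3]: E(K, 0b0111) = 0b0001; 0b0101 ⊕ 0b0001 = 0b0100.
C[4]: E(K, 0b0100) = 0b0010; 0b0000 ⊕ 0b0010 = 0b0010.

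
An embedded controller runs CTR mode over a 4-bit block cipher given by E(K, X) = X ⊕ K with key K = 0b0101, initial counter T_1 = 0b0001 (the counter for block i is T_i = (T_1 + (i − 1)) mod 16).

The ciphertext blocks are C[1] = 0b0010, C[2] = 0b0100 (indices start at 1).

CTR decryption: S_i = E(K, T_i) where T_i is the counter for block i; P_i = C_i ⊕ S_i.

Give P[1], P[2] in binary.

P[1] = 0b0110, P[2] = 0b0011

P[1]: T = 0b0001, S = E(K, T) = 0b0100; 0b0010 ⊕ 0b0100 = 0b0110.
P[2]: T = 0b0010, S = E(K, T) = 0b0111; 0b0100 ⊕ 0b0111 = 0b0011.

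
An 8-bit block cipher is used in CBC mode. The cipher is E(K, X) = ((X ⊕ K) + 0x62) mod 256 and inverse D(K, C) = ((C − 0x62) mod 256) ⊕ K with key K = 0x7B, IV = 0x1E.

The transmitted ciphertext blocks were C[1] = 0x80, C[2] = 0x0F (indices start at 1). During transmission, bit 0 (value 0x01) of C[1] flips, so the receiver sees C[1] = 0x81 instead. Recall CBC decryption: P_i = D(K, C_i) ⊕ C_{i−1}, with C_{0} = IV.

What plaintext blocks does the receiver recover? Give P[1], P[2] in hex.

P[1] = 0x7A, P[2] = 0x57

Only C[1] changed, to 0x81. In CBC, a change in C_i garbles P_i and flips the same bit in P_{i+1}. Decrypting the received ciphertext:
P[1]: D(K, 0x81) = 0x64; 0x64 ⊕ 0x1E = 0x7A.
P[2]: D(K, 0x0F) = 0xD6; 0xD6 ⊕ 0x81 = 0x57.
Blocks that differ from the original plaintext: P[1], P[2].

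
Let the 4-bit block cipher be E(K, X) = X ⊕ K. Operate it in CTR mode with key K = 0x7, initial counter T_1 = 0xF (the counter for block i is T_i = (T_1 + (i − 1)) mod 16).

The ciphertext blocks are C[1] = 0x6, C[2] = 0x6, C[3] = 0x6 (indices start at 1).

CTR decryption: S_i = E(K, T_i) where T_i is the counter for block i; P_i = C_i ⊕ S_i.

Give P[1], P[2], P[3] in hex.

P[1]: T = 0xF, S = E(K, T) = 0x8; 0x6 ⊕ 0x8 = 0xE.
P[2]: T = 0x0, S = E(K, T) = 0x7; 0x6 ⊕ 0x7 = 0x1.
P[3]: T = 0x1, S = E(K, T) = 0x6; 0x6 ⊕ 0x6 = 0x0.

P[1] = 0xE, P[2] = 0x1, P[3] = 0x0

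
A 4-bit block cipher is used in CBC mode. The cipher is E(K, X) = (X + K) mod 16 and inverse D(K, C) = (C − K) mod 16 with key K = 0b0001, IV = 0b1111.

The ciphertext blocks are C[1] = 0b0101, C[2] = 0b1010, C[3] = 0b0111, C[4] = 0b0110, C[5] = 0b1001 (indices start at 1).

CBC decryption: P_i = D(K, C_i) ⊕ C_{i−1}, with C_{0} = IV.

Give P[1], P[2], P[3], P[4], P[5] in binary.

P[1]: D(K, 0b0101) = 0b0100; 0b0100 ⊕ 0b1111 = 0b1011.
P[2]: D(K, 0b1010) = 0b1001; 0b1001 ⊕ 0b0101 = 0b1100.
P[3]: D(K, 0b0111) = 0b0110; 0b0110 ⊕ 0b1010 = 0b1100.
P[4]: D(K, 0b0110) = 0b0101; 0b0101 ⊕ 0b0111 = 0b0010.
P[5]: D(K, 0b1001) = 0b1000; 0b1000 ⊕ 0b0110 = 0b1110.

P[1] = 0b1011, P[2] = 0b1100, P[3] = 0b1100, P[4] = 0b0010, P[5] = 0b1110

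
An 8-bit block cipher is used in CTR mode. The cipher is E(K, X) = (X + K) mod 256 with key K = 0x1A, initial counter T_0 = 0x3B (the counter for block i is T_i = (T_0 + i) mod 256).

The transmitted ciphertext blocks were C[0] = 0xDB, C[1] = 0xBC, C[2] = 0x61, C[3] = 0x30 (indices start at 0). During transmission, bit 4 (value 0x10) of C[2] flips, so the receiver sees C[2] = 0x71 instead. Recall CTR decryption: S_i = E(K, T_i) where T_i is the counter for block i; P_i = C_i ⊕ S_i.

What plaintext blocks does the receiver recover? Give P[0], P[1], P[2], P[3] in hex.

Only C[2] changed, to 0x71. In CTR, a change in C_i flips the same bit in P_i only; the keystream is unaffected. Decrypting the received ciphertext:
P[0]: T = 0x3B, S = E(K, T) = 0x55; 0xDB ⊕ 0x55 = 0x8E.
P[1]: T = 0x3C, S = E(K, T) = 0x56; 0xBC ⊕ 0x56 = 0xEA.
P[2]: T = 0x3D, S = E(K, T) = 0x57; 0x71 ⊕ 0x57 = 0x26.
P[3]: T = 0x3E, S = E(K, T) = 0x58; 0x30 ⊕ 0x58 = 0x68.
Blocks that differ from the original plaintext: P[2].

P[0] = 0x8E, P[1] = 0xEA, P[2] = 0x26, P[3] = 0x68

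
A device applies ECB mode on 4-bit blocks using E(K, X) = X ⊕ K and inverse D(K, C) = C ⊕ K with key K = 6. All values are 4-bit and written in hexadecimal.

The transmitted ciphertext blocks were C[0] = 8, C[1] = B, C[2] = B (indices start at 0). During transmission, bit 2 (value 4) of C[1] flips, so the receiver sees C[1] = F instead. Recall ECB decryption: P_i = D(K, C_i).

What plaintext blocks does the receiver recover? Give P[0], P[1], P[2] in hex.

P[0] = E, P[1] = 9, P[2] = D

Only C[1] changed, to F. In ECB, a change in C_i affects only P_i. Decrypting the received ciphertext:
P[0]: D(K, 8) = E.
P[1]: D(K, F) = 9.
P[2]: D(K, B) = D.
Blocks that differ from the original plaintext: P[1].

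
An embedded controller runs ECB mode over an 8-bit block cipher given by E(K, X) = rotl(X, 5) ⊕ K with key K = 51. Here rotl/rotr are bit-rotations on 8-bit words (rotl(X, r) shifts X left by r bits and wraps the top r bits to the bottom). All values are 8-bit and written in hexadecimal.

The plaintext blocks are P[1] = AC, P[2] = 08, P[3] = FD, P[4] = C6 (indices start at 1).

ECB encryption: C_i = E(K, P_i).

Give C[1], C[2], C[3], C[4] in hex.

C[1]: E(K, AC) = C4.
C[2]: E(K, 08) = 50.
C[3]: E(K, FD) = EE.
C[4]: E(K, C6) = 89.

C[1] = C4, C[2] = 50, C[3] = EE, C[4] = 89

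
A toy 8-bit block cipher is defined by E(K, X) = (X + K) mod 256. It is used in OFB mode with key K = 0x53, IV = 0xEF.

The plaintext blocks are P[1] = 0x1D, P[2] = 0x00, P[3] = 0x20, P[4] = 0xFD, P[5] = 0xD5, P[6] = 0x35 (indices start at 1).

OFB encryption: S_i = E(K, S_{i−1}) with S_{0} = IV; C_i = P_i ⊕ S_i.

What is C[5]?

C[5] = 0x5B

C[1]: S = E(K, 0xEF) = 0x42; 0x1D ⊕ 0x42 = 0x5F.
C[2]: S = E(K, 0x42) = 0x95; 0x00 ⊕ 0x95 = 0x95.
C[3]: S = E(K, 0x95) = 0xE8; 0x20 ⊕ 0xE8 = 0xC8.
C[4]: S = E(K, 0xE8) = 0x3B; 0xFD ⊕ 0x3B = 0xC6.
C[5]: S = E(K, 0x3B) = 0x8E; 0xD5 ⊕ 0x8E = 0x5B.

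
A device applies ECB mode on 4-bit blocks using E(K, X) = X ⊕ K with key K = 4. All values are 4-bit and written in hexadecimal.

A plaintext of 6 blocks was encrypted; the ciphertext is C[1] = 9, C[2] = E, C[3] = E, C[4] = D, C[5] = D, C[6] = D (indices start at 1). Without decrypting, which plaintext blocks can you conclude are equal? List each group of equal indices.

P[2] = P[3]; P[4] = P[5] = P[6]

ECB encrypts each block independently with the same key, so equal ciphertext blocks imply equal plaintext blocks.
C[2] = C[3] = E, so P[2] = P[3].
C[4] = C[5] = C[6] = D, so P[4] = P[5] = P[6].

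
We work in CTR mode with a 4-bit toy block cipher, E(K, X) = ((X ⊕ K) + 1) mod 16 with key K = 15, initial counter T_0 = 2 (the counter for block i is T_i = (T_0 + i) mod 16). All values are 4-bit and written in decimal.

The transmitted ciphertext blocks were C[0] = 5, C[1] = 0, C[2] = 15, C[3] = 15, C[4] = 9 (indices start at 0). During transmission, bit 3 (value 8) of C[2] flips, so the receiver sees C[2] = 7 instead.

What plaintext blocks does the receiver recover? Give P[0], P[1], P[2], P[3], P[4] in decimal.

CTR decryption: S_i = E(K, T_i) where T_i is the counter for block i; P_i = C_i ⊕ S_i.
Only C[2] changed, to 7. In CTR, a change in C_i flips the same bit in P_i only; the keystream is unaffected. Decrypting the received ciphertext:
P[0]: T = 2, S = E(K, T) = 14; 5 ⊕ 14 = 11.
P[1]: T = 3, S = E(K, T) = 13; 0 ⊕ 13 = 13.
P[2]: T = 4, S = E(K, T) = 12; 7 ⊕ 12 = 11.
P[3]: T = 5, S = E(K, T) = 11; 15 ⊕ 11 = 4.
P[4]: T = 6, S = E(K, T) = 10; 9 ⊕ 10 = 3.
Blocks that differ from the original plaintext: P[2].

P[0] = 11, P[1] = 13, P[2] = 11, P[3] = 4, P[4] = 3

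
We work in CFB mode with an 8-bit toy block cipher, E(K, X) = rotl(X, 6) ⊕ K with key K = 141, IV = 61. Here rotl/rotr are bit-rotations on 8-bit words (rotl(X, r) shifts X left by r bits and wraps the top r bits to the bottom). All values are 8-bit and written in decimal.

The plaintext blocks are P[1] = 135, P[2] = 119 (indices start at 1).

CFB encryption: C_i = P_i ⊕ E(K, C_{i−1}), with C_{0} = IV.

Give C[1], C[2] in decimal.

C[1]: E(K, 61) = 194; 135 ⊕ 194 = 69.
C[2]: E(K, 69) = 220; 119 ⊕ 220 = 171.

C[1] = 69, C[2] = 171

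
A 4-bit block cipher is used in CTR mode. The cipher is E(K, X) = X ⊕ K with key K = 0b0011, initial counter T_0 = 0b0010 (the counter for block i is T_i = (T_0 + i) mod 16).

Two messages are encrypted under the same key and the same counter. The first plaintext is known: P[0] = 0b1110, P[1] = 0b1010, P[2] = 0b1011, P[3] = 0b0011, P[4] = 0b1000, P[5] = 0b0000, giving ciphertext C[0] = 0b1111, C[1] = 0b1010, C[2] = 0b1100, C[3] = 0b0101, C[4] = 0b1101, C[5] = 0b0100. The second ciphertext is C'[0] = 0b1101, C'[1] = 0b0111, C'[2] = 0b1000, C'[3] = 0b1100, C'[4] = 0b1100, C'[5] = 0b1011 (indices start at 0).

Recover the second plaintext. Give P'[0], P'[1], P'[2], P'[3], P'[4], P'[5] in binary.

In CTR with a reused counter, both messages share the same keystream S_i, so C_i ⊕ C'_i = P_i ⊕ P'_i and thus P'_i = P_i ⊕ C_i ⊕ C'_i.
P'[0]: 0b1110 ⊕ 0b1111 ⊕ 0b1101 = 0b1100.
P'[1]: 0b1010 ⊕ 0b1010 ⊕ 0b0111 = 0b0111.
P'[2]: 0b1011 ⊕ 0b1100 ⊕ 0b1000 = 0b1111.
P'[3]: 0b0011 ⊕ 0b0101 ⊕ 0b1100 = 0b1010.
P'[4]: 0b1000 ⊕ 0b1101 ⊕ 0b1100 = 0b1001.
P'[5]: 0b0000 ⊕ 0b0100 ⊕ 0b1011 = 0b1111.

P'[0] = 0b1100, P'[1] = 0b0111, P'[2] = 0b1111, P'[3] = 0b1010, P'[4] = 0b1001, P'[5] = 0b1111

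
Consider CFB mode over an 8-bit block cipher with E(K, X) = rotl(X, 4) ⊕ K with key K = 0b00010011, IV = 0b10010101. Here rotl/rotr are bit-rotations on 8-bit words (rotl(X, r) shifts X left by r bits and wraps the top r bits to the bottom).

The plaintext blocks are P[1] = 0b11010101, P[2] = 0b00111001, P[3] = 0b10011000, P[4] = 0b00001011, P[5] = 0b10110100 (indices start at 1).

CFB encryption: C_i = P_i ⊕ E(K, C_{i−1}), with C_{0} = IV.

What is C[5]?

C[5] = 0b10010000

C[1]: E(K, 0b10010101) = 0b01001010; 0b11010101 ⊕ 0b01001010 = 0b10011111.
C[2]: E(K, 0b10011111) = 0b11101010; 0b00111001 ⊕ 0b11101010 = 0b11010011.
C[3]: E(K, 0b11010011) = 0b00101110; 0b10011000 ⊕ 0b00101110 = 0b10110110.
C[4]: E(K, 0b10110110) = 0b01111000; 0b00001011 ⊕ 0b01111000 = 0b01110011.
C[5]: E(K, 0b01110011) = 0b00100100; 0b10110100 ⊕ 0b00100100 = 0b10010000.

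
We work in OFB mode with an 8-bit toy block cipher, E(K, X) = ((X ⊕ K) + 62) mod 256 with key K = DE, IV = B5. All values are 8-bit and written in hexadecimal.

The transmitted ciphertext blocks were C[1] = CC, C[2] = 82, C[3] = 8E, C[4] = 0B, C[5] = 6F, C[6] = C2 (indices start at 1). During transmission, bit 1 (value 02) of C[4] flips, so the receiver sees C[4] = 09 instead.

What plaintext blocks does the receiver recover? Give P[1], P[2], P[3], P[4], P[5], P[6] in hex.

P[1] = 01, P[2] = F7, P[3] = 83, P[4] = 3C, P[5] = 22, P[6] = 37

OFB decryption: S_i = E(K, S_{i−1}) with S_{0} = IV; P_i = C_i ⊕ S_i.
Only C[4] changed, to 09. In OFB, a change in C_i flips the same bit in P_i only; the keystream is unaffected. Decrypting the received ciphertext:
P[1]: S = E(K, B5) = CD; CC ⊕ CD = 01.
P[2]: S = E(K, CD) = 75; 82 ⊕ 75 = F7.
P[3]: S = E(K, 75) = 0D; 8E ⊕ 0D = 83.
P[4]: S = E(K, 0D) = 35; 09 ⊕ 35 = 3C.
P[5]: S = E(K, 35) = 4D; 6F ⊕ 4D = 22.
P[6]: S = E(K, 4D) = F5; C2 ⊕ F5 = 37.
Blocks that differ from the original plaintext: P[4].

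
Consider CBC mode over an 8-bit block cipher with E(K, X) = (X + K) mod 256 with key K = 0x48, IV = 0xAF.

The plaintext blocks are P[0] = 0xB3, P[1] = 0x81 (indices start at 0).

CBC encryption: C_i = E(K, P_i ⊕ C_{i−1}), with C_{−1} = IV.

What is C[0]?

C[0]: P[0] ⊕ 0xAF = 0x1C; E(K, 0x1C) = 0x64.

C[0] = 0x64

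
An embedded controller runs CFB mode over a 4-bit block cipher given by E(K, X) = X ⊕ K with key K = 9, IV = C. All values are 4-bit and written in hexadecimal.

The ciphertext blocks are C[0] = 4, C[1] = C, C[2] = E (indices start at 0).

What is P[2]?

CFB decryption: P_i = C_i ⊕ E(K, C_{i−1}), with C_{−1} = IV.
P[2]: E(K, C) = 5; E ⊕ 5 = B.

P[2] = B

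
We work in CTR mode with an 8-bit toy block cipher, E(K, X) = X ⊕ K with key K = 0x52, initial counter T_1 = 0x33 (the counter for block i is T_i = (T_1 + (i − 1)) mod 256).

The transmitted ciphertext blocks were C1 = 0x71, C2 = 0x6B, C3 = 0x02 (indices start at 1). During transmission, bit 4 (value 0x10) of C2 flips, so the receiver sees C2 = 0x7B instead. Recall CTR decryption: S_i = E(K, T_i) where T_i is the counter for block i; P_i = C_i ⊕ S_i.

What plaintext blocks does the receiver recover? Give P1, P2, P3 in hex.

Only C2 changed, to 0x7B. In CTR, a change in C_i flips the same bit in P_i only; the keystream is unaffected. Decrypting the received ciphertext:
P1: T = 0x33, S = E(K, T) = 0x61; 0x71 ⊕ 0x61 = 0x10.
P2: T = 0x34, S = E(K, T) = 0x66; 0x7B ⊕ 0x66 = 0x1D.
P3: T = 0x35, S = E(K, T) = 0x67; 0x02 ⊕ 0x67 = 0x65.
Blocks that differ from the original plaintext: P2.

P1 = 0x10, P2 = 0x1D, P3 = 0x65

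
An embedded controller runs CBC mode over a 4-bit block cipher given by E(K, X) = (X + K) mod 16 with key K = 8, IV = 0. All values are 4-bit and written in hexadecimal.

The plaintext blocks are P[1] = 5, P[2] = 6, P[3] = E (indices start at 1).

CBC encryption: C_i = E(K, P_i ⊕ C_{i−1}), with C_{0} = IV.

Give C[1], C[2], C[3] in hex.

C[1] = D, C[2] = 3, C[3] = 5

C[1]: P[1] ⊕ 0 = 5; E(K, 5) = D.
C[2]: P[2] ⊕ D = B; E(K, B) = 3.
C[3]: P[3] ⊕ 3 = D; E(K, D) = 5.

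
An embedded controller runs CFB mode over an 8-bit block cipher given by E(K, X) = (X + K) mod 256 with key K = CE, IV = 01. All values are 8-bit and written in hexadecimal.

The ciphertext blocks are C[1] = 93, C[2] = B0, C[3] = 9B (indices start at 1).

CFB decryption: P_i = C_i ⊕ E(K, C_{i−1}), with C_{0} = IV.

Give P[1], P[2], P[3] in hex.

P[1]: E(K, 01) = CF; 93 ⊕ CF = 5C.
P[2]: E(K, 93) = 61; B0 ⊕ 61 = D1.
P[3]: E(K, B0) = 7E; 9B ⊕ 7E = E5.

P[1] = 5C, P[2] = D1, P[3] = E5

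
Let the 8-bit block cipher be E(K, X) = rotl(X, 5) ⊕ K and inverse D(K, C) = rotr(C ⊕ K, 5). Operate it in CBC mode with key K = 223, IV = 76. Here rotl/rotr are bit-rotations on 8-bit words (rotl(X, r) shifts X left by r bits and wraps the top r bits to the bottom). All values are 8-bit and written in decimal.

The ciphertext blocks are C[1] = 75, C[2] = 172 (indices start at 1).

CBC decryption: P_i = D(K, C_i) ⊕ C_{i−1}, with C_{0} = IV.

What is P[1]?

P[1] = 232

P[1]: D(K, 75) = 164; 164 ⊕ 76 = 232.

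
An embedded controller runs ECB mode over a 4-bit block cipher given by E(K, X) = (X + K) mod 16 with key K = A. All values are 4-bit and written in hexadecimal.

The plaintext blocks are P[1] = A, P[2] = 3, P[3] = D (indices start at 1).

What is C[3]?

ECB encryption: C_i = E(K, P_i).
C[3]: E(K, D) = 7.

C[3] = 7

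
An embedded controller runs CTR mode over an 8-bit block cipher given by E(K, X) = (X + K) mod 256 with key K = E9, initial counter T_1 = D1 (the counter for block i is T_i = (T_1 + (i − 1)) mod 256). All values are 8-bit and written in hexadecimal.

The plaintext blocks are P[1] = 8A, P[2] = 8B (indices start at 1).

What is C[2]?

CTR encryption: S_i = E(K, T_i) where T_i is the counter for block i; C_i = P_i ⊕ S_i.
C[1]: T = D1, S = E(K, T) = BA; 8A ⊕ BA = 30.
C[2]: T = D2, S = E(K, T) = BB; 8B ⊕ BB = 30.

C[2] = 30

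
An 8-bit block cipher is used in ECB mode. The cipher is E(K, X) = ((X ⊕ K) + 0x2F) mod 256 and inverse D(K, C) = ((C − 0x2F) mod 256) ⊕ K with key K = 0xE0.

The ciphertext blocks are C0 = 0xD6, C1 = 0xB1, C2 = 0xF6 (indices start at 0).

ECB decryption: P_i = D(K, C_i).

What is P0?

P0: D(K, 0xD6) = 0x47.

P0 = 0x47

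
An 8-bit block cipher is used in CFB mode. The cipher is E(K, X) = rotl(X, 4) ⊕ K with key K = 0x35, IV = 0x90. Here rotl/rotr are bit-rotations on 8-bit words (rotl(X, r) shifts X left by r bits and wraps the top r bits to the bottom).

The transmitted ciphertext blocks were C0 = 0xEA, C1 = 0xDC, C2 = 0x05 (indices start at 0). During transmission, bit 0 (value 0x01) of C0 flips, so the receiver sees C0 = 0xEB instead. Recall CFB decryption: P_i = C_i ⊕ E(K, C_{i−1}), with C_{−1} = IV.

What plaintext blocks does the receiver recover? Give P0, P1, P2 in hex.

P0 = 0xD7, P1 = 0x57, P2 = 0xFD

Only C0 changed, to 0xEB. In CFB, a change in C_i flips the same bit in P_i and garbles P_{i+1}. Decrypting the received ciphertext:
P0: E(K, 0x90) = 0x3C; 0xEB ⊕ 0x3C = 0xD7.
P1: E(K, 0xEB) = 0x8B; 0xDC ⊕ 0x8B = 0x57.
P2: E(K, 0xDC) = 0xF8; 0x05 ⊕ 0xF8 = 0xFD.
Blocks that differ from the original plaintext: P0, P1.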